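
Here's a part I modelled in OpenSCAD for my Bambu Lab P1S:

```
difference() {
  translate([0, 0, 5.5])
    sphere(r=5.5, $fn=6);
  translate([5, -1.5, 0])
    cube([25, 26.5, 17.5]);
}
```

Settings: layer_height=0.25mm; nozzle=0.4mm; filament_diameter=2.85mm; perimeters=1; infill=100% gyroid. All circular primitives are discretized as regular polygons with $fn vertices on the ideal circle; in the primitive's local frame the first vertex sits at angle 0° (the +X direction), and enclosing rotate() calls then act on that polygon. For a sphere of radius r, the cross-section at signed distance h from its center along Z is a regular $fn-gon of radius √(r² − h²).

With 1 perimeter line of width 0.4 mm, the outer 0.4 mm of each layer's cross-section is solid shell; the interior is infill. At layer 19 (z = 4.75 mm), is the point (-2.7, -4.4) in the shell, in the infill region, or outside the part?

At z = 4.75 mm: the r=5.5 sphere slices to a regular 6-gon of circumradius 5.449 (√(r²−h²) with h=0.75 from center); the cube at (5, -1.5) (footprint 25×26.5) is included at this height; After the difference (first − rest): starting from the r=5.5 sphere, the 25×26.5 cube at (5, -1.5) partially overlaps it — only the 0.35 mm² overlap (of its 662.50 mm²) is removed, clipping the outline — 1 connected region. Overall, the cross-section is a single solid region. The nearest boundary edge runs (-2.72, -4.72)→(-5.45, 0.00); distance from the point to it = 0.18 mm. The point is inside the cross-section, 0.18 mm from the nearest boundary — within the 0.4 mm shell band (1 × 0.4).

shell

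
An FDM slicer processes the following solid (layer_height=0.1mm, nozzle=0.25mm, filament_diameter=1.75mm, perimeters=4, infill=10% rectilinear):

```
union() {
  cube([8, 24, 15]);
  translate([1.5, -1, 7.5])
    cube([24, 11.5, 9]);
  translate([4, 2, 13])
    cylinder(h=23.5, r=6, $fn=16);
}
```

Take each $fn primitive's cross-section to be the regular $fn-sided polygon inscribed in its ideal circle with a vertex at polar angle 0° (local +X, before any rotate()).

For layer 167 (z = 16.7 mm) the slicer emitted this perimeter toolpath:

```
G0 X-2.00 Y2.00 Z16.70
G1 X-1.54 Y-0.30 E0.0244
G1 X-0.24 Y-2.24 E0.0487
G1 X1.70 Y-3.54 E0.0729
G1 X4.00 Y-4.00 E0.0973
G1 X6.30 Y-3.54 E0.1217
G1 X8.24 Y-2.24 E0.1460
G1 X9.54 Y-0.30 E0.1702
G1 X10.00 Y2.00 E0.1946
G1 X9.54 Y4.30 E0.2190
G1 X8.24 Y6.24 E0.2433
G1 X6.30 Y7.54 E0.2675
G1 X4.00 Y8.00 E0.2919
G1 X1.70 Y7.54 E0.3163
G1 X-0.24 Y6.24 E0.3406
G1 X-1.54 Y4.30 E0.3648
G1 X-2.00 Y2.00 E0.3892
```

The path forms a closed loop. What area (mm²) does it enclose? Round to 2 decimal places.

Apply the shoelace formula to the sequence of (X, Y) vertices; enclosed area = 110.15 mm².

110.15 mm²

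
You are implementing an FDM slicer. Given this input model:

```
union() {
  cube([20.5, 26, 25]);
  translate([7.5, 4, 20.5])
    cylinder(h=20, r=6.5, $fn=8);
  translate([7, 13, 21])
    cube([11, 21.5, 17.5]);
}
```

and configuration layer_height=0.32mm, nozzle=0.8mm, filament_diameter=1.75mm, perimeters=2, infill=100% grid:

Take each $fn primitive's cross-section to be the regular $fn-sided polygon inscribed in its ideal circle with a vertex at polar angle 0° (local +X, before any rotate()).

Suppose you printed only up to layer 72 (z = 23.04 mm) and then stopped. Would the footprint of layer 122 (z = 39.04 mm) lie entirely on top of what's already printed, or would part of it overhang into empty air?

Compare the two slices. At z = 23.04: the cube is present — its section is the full 20.5×26 rectangle (area 533.00 mm²); the r=6.5 cylinder at (7.5, 4) gives a regular 8-gon of circumradius 6.5 (constant along its height) (area = (8/2)·6.500²·sin(360°/8) = 119.50 mm²); the cube at (7, 13) (footprint 11×21.5) is included at this height (area 236.50 mm²); Combining (union): the regions partially overlap — summed areas 889.00 mm² minus the doubly-counted overlap 248.12 mm² gives 640.88 mm² — area = 640.88 mm². At z = 39.04: the cube is not intersected at this z (z outside [0, 25]); the r=6.5 cylinder at (7.5, 4) gives a regular 8-gon of circumradius 6.5 (constant along its height) (area = (8/2)·6.500²·sin(360°/8) = 119.50 mm²); the cube at (7, 13) is absent (z outside [21, 38.5]); Combining (union): only the r=6.5 cylinder at (7.5, 4) is present, so the union is just that shape — area = 119.50 mm². Checking containment: the cross-section at z = 39.04 is a subset of the cross-section at z = 23.04.

entirely on top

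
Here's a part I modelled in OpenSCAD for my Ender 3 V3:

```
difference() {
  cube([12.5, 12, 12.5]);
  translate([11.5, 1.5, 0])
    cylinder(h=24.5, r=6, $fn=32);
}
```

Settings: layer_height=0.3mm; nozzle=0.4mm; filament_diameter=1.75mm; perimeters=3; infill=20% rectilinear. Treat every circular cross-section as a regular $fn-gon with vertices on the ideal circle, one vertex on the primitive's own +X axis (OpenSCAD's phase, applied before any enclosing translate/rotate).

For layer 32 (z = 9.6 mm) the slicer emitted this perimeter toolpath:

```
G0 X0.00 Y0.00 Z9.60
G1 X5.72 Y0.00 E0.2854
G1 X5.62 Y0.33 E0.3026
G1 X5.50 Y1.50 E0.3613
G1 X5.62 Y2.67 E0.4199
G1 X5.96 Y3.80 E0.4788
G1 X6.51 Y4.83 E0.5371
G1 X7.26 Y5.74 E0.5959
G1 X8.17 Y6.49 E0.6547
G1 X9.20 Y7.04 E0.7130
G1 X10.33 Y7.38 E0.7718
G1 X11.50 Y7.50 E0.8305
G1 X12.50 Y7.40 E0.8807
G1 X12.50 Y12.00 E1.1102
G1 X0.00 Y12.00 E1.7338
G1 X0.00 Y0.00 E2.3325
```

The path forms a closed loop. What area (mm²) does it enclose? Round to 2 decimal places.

Apply the shoelace formula to the sequence of (X, Y) vertices; enclosed area = 105.60 mm².

105.60 mm²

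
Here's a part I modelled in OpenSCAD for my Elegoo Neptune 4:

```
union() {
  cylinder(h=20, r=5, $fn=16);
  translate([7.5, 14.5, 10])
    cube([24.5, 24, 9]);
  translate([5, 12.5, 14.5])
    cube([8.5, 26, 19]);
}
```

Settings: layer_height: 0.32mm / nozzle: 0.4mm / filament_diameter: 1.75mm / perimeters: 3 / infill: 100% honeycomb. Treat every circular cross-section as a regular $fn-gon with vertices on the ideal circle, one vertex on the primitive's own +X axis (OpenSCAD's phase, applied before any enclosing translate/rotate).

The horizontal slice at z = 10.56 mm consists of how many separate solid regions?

2

At z = 10.56 mm: the r=5 cylinder contributes a regular 16-gon of circumradius 5; the cube at (7.5, 14.5) is present — its section is the full 24.5×24 rectangle; the cube at (5, 12.5) is absent (z outside [14.5, 33.5]); Merging all regions: the 2 present regions are separate (no shared area or edge), so areas and boundary lengths simply add and each stays a separate island — 2 connected regions. The result has 2 disconnected regions.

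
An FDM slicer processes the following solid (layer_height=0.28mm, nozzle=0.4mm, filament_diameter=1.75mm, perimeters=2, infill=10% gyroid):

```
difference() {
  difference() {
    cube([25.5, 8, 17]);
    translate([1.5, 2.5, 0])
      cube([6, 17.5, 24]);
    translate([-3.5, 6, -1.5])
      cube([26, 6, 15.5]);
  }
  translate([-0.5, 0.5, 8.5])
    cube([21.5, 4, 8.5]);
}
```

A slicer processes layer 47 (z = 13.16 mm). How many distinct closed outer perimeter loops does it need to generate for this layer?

2

At z = 13.16 mm: the 25.5×8 cube contributes its full rectangle; the 6×17.5 cube at (1.5, 2.5) contributes its full rectangle; the 26×6 cube at (-3.5, 6) contributes its full rectangle; Taking the first minus the rest: starting from the 25.5×8 cube, the 6×17.5 cube at (1.5, 2.5) partially overlaps it — only the 33.00 mm² overlap (of its 105.00 mm²) is removed, clipping the outline; the 26×6 cube at (-3.5, 6) partially overlaps it — only the 33.00 mm² overlap (of its 156.00 mm²) is removed, clipping the outline — 1 connected region; the cube at (-0.5, 0.5) is present — its section is the full 21.5×4 rectangle; Subtracting the remaining from the first: starting from that combined region, the 21.5×4 cube at (-0.5, 0.5) partially overlaps it — only the 72.00 mm² overlap (of its 86.00 mm²) is removed, clipping the outline — 2 connected regions. The result has 2 disconnected regions.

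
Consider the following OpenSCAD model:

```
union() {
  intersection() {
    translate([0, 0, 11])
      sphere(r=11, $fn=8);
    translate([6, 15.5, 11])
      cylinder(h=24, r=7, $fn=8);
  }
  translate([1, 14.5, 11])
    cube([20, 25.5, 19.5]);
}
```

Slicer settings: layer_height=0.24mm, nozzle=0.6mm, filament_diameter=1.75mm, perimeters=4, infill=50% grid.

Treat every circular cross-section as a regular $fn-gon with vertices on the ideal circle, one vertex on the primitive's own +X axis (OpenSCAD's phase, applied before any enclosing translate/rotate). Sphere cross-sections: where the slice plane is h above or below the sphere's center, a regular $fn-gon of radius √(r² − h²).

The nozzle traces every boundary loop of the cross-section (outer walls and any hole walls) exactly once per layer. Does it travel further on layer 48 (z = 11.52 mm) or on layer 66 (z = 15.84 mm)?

Layer 48 (z = 11.52): the sphere: section is a regular 8-gon, circumradius = √(r²−h²) = √(11²−0.52²) = 10.988 (perimeter = 2·8·10.988·sin(180°/8) = 67.28 mm); the r=7 cylinder at (6, 15.5) gives a regular 8-gon of circumradius 7 (constant along its height) (perimeter = 2·8·7.000·sin(180°/8) = 42.86 mm); Taking the intersection: the r=7 cylinder at (6, 15.5) partially overlaps the r=11 sphere; clipping to the common part keeps 0.01 mm² — boundary = 10.73 mm; the cube at (1, 14.5) is present — its section is the full 20×25.5 rectangle (perimeter 91.00 mm); Combining (union): the 2 present regions are separate (no shared area or edge), so areas and boundary lengths simply add and each stays a separate island — boundary = 101.73 mm. So its perimeter = 101.73 mm. Layer 66 (z = 15.84): the r=11 sphere contributes a regular 8-gon of circumradius √(11²−4.84²) = 9.878 (perimeter = 2·8·9.878·sin(180°/8) = 60.48 mm); the cylinder at (6, 15.5): section is a regular 8-gon, circumradius r=7 (perimeter = 2·8·7.000·sin(180°/8) = 42.86 mm); Keeping only the common overlap: the r=7 cylinder at (6, 15.5) does not overlap the r=11 sphere (empty) — nothing remains; the cube at (1, 14.5) (footprint 20×25.5) is included at this height (perimeter 91.00 mm); Taking the union: only the 20×25.5 cube at (1, 14.5) is present, so the union is just that shape — boundary = 91.00 mm. So its perimeter = 91.00 mm. Layer 48 is larger (101.73 vs 91.00 mm).

layer 48 (z = 11.52 mm)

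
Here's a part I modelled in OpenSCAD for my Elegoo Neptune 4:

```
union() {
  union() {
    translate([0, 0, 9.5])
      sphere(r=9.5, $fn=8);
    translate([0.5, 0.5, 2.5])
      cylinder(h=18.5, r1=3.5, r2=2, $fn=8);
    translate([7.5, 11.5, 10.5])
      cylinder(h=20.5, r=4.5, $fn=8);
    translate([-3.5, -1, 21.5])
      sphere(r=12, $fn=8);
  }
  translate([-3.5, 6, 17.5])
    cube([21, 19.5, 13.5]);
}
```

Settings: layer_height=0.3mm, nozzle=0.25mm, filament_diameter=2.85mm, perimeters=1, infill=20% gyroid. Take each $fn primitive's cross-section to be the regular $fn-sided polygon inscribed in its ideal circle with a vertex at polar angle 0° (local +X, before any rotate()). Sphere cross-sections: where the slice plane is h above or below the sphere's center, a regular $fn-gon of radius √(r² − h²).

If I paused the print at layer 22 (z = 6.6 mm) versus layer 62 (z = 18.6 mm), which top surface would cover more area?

Layer 22 (z = 6.6): the sphere: section is a regular 8-gon, circumradius = √(r²−h²) = √(9.5²−2.9²) = 9.047 (area = (8/2)·9.047²·sin(360°/8) = 231.48 mm²); the cone at (0.5, 0.5) contributes a regular 8-gon of circumradius 3.168 (interpolated between r1=3.5 and r2=2 at t=0.222) (area = (8/2)·3.168²·sin(360°/8) = 28.38 mm²); the cylinder at (7.5, 11.5) is absent (z outside [10.5, 31]); the sphere at (-3.5, -1) does not reach this height (|z−center|=14.900 > r=12); Merging all regions: the cone at (0.5, 0.5) lies entirely inside the r=9.5 sphere, so the union is just the r=9.5 sphere — area = 231.48 mm²; the cube at (-3.5, 6) does not reach this height (z outside [17.5, 31]); Merging all regions: only that combined region is present, so the union is just that shape — area = 231.48 mm². So its area = 231.48 mm². Layer 62 (z = 18.6): the r=9.5 sphere contributes a regular 8-gon of circumradius √(9.5²−9.1²) = 2.728 (area = (8/2)·2.728²·sin(360°/8) = 21.04 mm²); the cone at (0.5, 0.5): at t=0.870 of its height the radius interpolates to r₁+(r₂−r₁)t = 2.195, giving a regular 8-gon of that circumradius (area = (8/2)·2.195²·sin(360°/8) = 13.62 mm²); the r=4.5 cylinder at (7.5, 11.5) contributes a regular 8-gon of circumradius 4.5 (area = (8/2)·4.500²·sin(360°/8) = 57.28 mm²); the sphere at (-3.5, -1): section is a regular 8-gon, circumradius = √(r²−h²) = √(12²−2.9²) = 11.644 (area = (8/2)·11.644²·sin(360°/8) = 383.51 mm²); Taking the union: the regions partially overlap — summed areas 475.45 mm² minus the doubly-counted overlap 34.67 mm² gives 440.78 mm² — area = 440.78 mm²; the cube at (-3.5, 6) (footprint 21×19.5) is included at this height (area 409.50 mm²); Combining (union): the regions partially overlap — summed areas 850.28 mm² minus the doubly-counted overlap 81.79 mm² gives 768.49 mm² — area = 768.49 mm². So its area = 768.49 mm². Layer 62 is larger (768.49 vs 231.48 mm²).

layer 62 (z = 18.6 mm)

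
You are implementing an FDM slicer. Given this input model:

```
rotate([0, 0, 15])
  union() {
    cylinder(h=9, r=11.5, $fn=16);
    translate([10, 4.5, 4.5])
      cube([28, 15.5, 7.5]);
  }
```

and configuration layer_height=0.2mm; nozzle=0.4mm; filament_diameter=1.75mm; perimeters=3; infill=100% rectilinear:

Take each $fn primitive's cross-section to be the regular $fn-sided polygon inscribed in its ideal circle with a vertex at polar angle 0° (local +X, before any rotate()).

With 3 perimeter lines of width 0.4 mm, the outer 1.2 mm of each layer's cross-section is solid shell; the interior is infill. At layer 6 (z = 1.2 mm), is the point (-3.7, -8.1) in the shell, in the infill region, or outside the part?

At z = 1.2 mm: the cylinder: section is a regular 16-gon, circumradius r=11.5; the cube at (10, 4.5) is not intersected at this z (z outside [4.5, 12]); Merging all regions: only the r=11.5 cylinder is present, so the union is just that shape — 1 connected region; (whole slice rotated 15° about Z — lengths, areas and connectivity unchanged). Overall, the cross-section is a single solid region. Undo the 15° rotation: the query point maps to (-5.670, -6.866) in the un-rotated model frame. The nearest boundary edge runs (-8.13, -8.13)→(-4.40, -10.62); distance from the point to it = 2.42 mm. The point is inside the cross-section and 2.42 mm from the nearest boundary — more than the 1.2 mm shell width (3 × 0.4), so it's in the infill interior.

infill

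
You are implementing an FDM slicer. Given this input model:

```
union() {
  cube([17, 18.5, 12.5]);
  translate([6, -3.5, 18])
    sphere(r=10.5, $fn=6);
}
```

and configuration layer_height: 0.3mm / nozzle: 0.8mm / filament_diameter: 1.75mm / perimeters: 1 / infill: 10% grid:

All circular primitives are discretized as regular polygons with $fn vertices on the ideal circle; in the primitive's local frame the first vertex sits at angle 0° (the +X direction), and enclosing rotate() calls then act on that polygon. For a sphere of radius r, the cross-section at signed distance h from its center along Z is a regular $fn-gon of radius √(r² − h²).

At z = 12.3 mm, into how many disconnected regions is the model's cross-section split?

1

At z = 12.3 mm: the cube (footprint 17×18.5) is included at this height; the r=10.5 sphere at (6, -3.5) contributes a regular 6-gon of circumradius √(10.5²−5.7²) = 8.818; Merging all regions: the regions partially overlap (shared area 45.81 mm²), so overlapping operands fuse into one piece — 1 connected region. The result has 1 disconnected region.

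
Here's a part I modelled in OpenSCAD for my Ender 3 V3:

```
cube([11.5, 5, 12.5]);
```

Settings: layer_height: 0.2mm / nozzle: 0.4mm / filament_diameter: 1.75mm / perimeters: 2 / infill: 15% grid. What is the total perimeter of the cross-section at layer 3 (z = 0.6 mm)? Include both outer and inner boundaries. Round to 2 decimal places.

At z = 0.6 mm: the 11.5×5 cube contributes its full rectangle (perimeter 33.00 mm). Overall, the cross-section is a single solid region. Total boundary length (outer) = 33.00 mm.

33.00 mm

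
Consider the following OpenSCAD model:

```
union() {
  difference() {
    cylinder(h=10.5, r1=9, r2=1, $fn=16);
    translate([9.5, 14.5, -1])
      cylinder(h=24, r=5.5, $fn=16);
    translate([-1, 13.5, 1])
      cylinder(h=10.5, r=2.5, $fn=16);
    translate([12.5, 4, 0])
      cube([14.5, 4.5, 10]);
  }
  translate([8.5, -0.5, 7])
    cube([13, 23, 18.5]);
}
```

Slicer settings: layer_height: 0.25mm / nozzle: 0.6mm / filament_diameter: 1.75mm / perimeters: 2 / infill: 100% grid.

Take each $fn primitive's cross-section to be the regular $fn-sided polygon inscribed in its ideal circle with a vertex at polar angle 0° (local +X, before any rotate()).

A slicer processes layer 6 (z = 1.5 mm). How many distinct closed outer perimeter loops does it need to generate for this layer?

1

At z = 1.5 mm: the cone (r1=9→r2=1) has section circumradius 7.857 here — a regular 16-gon; the r=5.5 cylinder at (9.5, 14.5) contributes a regular 16-gon of circumradius 5.5; the r=2.5 cylinder at (-1, 13.5) contributes a regular 16-gon of circumradius 2.5; the 14.5×4.5 cube at (12.5, 4) contributes its full rectangle; Taking the first minus the rest: starting from the cone, the r=5.5 cylinder at (9.5, 14.5) misses the remaining region (no effect); the r=2.5 cylinder at (-1, 13.5) misses the remaining region (no effect); the 14.5×4.5 cube at (12.5, 4) misses the remaining region (no effect) — 1 connected region; the cube at (8.5, -0.5) is not intersected at this z (z outside [7, 25.5]); Taking the union: only the result so far is present, so the union is just that shape — 1 connected region. The result has 1 disconnected region.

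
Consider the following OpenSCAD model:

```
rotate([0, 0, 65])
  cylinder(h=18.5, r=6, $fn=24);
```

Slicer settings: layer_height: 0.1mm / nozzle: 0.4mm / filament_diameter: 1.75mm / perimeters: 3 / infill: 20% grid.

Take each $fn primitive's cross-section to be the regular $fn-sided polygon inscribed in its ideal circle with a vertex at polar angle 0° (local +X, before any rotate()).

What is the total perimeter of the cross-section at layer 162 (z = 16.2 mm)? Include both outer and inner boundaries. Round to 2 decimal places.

At z = 16.2 mm: the r=6 cylinder gives a regular 24-gon of circumradius 6 (constant along its height) (perimeter = 2·24·6.000·sin(180°/24) = 37.59 mm); (rotated 65° about Z; rotation is an isometry so areas/perimeters/island counts are preserved). Overall, the cross-section is a single solid region. Total boundary length (outer) = 37.59 mm.

37.59 mm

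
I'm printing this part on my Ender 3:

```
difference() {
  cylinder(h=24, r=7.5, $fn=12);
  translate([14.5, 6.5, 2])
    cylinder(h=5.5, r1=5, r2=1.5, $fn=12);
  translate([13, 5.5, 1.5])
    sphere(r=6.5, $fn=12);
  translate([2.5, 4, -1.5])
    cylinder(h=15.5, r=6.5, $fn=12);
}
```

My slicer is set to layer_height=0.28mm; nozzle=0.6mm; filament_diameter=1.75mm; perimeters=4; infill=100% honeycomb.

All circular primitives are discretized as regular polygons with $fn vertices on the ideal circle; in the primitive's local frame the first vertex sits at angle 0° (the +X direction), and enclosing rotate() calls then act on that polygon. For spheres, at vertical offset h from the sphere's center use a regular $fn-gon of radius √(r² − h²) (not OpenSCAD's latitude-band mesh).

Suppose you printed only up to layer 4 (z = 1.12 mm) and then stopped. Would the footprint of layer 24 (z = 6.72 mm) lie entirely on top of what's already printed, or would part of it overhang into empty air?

Compare the two slices. At z = 1.12: the r=7.5 cylinder gives a regular 12-gon of circumradius 7.5 (constant along its height) (area = (12/2)·7.500²·sin(360°/12) = 168.75 mm²); the cone at (14.5, 6.5) is absent (z outside [2, 7.5]); the sphere at (13, 5.5): section is a regular 12-gon, circumradius = √(r²−h²) = √(6.5²−0.38²) = 6.489 (area = (12/2)·6.489²·sin(360°/12) = 126.32 mm²); the cylinder at (2.5, 4): section is a regular 12-gon, circumradius r=6.5 (area = (12/2)·6.500²·sin(360°/12) = 126.75 mm²); After the difference (first − rest): starting from the r=7.5 cylinder (168.75 mm²), the r=6.5 sphere at (13, 5.5) misses the remaining region (no effect); the r=6.5 cylinder at (2.5, 4) partially overlaps it — only the 82.91 mm² overlap (of its 126.75 mm²) is removed, clipping the outline — area = 85.84 mm². At z = 6.72: the r=7.5 cylinder contributes a regular 12-gon of circumradius 7.5 (area = (12/2)·7.500²·sin(360°/12) = 168.75 mm²); the cone at (14.5, 6.5) contributes a regular 12-gon of circumradius 1.996 (interpolated between r1=5 and r2=1.5 at t=0.858) (area = (12/2)·1.996²·sin(360°/12) = 11.96 mm²); the r=6.5 sphere at (13, 5.5) slices to a regular 12-gon of circumradius 3.873 (√(r²−h²) with h=5.22 from center) (area = (12/2)·3.873²·sin(360°/12) = 45.00 mm²); the cylinder at (2.5, 4): section is a regular 12-gon, circumradius r=6.5 (area = (12/2)·6.500²·sin(360°/12) = 126.75 mm²); Taking the first minus the rest: starting from the r=7.5 cylinder (168.75 mm²), the cone at (14.5, 6.5) misses the remaining region (no effect); the r=6.5 sphere at (13, 5.5) misses the remaining region (no effect); the r=6.5 cylinder at (2.5, 4) partially overlaps it — only the 82.91 mm² overlap (of its 126.75 mm²) is removed, clipping the outline — area = 85.84 mm². Checking containment: the cross-section at z = 6.72 is a subset of the cross-section at z = 1.12.

entirely on top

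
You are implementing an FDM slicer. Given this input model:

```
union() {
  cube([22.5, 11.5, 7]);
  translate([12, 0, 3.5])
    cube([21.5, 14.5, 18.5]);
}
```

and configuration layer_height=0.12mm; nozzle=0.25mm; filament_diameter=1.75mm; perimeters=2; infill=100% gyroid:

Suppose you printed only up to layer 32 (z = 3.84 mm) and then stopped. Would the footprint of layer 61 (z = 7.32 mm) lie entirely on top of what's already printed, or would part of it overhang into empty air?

entirely on top

Compare the two slices. At z = 3.84: the cube (footprint 22.5×11.5) is included at this height (area 258.75 mm²); the cube at (12, 0) (footprint 21.5×14.5) is included at this height (area 311.75 mm²); Combining (union): the regions partially overlap — summed areas 570.50 mm² minus the doubly-counted overlap 120.75 mm² gives 449.75 mm² — area = 449.75 mm². At z = 7.32: the cube is not intersected at this z (z outside [0, 7]); the cube at (12, 0) is present — its section is the full 21.5×14.5 rectangle (area 311.75 mm²); Taking the union: only the 21.5×14.5 cube at (12, 0) is present, so the union is just that shape — area = 311.75 mm². Checking containment: the cross-section at z = 7.32 is a subset of the cross-section at z = 3.84.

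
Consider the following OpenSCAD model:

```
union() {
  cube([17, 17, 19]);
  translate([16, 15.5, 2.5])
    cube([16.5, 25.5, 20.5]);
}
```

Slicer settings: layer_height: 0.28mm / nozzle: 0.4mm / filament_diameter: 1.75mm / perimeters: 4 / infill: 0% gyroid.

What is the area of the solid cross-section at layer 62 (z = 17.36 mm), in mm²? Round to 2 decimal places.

708.25 mm²

At z = 17.36 mm: the 17×17 cube contributes its full rectangle (area 289.00 mm²); the cube at (16, 15.5) is present — its section is the full 16.5×25.5 rectangle (area 420.75 mm²); Combining (union): the regions partially overlap — summed areas 709.75 mm² minus the doubly-counted overlap 1.50 mm² gives 708.25 mm² — area = 708.25 mm². Overall, the cross-section is a single solid region. Net area = 708.25 mm².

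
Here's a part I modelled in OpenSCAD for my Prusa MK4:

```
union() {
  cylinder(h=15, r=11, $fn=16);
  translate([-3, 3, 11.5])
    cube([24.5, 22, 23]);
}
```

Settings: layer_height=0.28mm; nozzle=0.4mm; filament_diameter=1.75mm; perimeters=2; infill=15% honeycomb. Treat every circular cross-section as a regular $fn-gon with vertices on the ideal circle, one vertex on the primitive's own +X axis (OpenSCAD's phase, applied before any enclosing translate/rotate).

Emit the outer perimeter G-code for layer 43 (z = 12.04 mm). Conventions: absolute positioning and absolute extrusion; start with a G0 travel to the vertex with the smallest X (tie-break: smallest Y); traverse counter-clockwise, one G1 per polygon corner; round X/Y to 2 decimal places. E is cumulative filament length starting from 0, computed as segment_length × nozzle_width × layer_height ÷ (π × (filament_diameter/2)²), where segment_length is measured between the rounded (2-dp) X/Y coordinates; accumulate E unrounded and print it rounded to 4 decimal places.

G0 X-11.00 Y0.00 Z12.04
G1 X-10.16 Y-4.21 E0.1999
G1 X-7.78 Y-7.78 E0.3997
G1 X-4.21 Y-10.16 E0.5995
G1 X0.00 Y-11.00 E0.7994
G1 X4.21 Y-10.16 E0.9993
G1 X7.78 Y-7.78 E1.1991
G1 X10.16 Y-4.21 E1.3989
G1 X11.00 Y0.00 E1.5988
G1 X10.40 Y3.00 E1.7412
G1 X21.50 Y3.00 E2.2581
G1 X21.50 Y25.00 E3.2825
G1 X-3.00 Y25.00 E4.4233
G1 X-3.00 Y10.40 E5.1031
G1 X-4.21 Y10.16 E5.1606
G1 X-7.78 Y7.78 E5.3604
G1 X-10.16 Y4.21 E5.5602
G1 X-11.00 Y0.00 E5.7601

At z = 12.04 mm: the r=11 cylinder gives a regular 16-gon of circumradius 11 (constant along its height); the cube at (-3, 3) is present — its section is the full 24.5×22 rectangle; Taking the union: the regions partially overlap (shared area 83.61 mm²), so overlapping operands fuse into one piece — 1 connected region. The outline is a single polygon with 17 vertices. Extrusion per mm of travel: 0.4 × 0.28 / (π × 0.875²) = 0.046564. Accumulating E over each segment gives final E = 5.7601.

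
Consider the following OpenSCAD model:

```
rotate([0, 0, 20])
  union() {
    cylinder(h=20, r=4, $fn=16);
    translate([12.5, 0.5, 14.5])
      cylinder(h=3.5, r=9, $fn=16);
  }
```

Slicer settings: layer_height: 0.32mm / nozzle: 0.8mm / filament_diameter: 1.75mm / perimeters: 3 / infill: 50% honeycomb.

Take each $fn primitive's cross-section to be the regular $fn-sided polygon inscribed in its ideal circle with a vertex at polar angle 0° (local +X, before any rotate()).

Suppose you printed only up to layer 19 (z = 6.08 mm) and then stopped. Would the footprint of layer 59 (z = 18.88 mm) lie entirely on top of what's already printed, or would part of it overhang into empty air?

Compare the two slices. At z = 6.08: the r=4 cylinder gives a regular 16-gon of circumradius 4 (constant along its height) (area = (16/2)·4.000²·sin(360°/16) = 48.98 mm²); the cylinder at (12.5, 0.5) is absent (z outside [14.5, 18]); Combining (union): only the r=4 cylinder is present, so the union is just that shape — area = 48.98 mm²; (whole slice rotated 20° about Z — lengths, areas and connectivity unchanged). At z = 18.88: the cylinder: section is a regular 16-gon, circumradius r=4 (area = (16/2)·4.000²·sin(360°/16) = 48.98 mm²); the cylinder at (12.5, 0.5) does not reach this height (z outside [14.5, 18]); Taking the union: only the r=4 cylinder is present, so the union is just that shape — area = 48.98 mm²; (whole slice rotated 20° about Z — lengths, areas and connectivity unchanged). Checking containment: the cross-section at z = 18.88 is a subset of the cross-section at z = 6.08.

entirely on top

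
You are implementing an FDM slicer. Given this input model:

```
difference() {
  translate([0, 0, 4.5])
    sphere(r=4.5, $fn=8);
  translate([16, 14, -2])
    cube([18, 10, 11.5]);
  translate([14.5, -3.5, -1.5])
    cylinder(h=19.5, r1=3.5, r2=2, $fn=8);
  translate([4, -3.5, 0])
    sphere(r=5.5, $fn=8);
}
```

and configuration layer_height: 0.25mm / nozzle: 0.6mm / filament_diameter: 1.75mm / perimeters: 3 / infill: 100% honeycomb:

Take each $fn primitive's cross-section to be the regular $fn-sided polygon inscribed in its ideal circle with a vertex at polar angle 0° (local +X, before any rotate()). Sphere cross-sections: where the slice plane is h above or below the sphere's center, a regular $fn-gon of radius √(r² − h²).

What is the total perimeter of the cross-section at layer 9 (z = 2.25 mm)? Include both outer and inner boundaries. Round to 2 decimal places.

22.42 mm

At z = 2.25 mm: the r=4.5 sphere slices to a regular 8-gon of circumradius 3.897 (√(r²−h²) with h=2.25 from center) (perimeter = 2·8·3.897·sin(180°/8) = 23.86 mm); the cube at (16, 14) is present — its section is the full 18×10 rectangle (perimeter 56.00 mm); the cone at (14.5, -3.5): at t=0.192 of its height the radius interpolates to r₁+(r₂−r₁)t = 3.212, giving a regular 8-gon of that circumradius (perimeter = 2·8·3.212·sin(180°/8) = 19.66 mm); the sphere at (4, -3.5): section is a regular 8-gon, circumradius = √(r²−h²) = √(5.5²−2.25²) = 5.019 (perimeter = 2·8·5.019·sin(180°/8) = 30.73 mm); After the difference (first − rest): starting from the r=4.5 sphere, the 18×10 cube at (16, 14) misses the remaining region (no effect); the cone at (14.5, -3.5) misses the remaining region (no effect); the r=5.5 sphere at (4, -3.5) partially overlaps it — only the 14.20 mm² overlap (of its 71.24 mm²) is removed, clipping the outline — boundary = 22.42 mm. Overall, the cross-section is a single solid region. Total boundary length (outer) = 22.42 mm.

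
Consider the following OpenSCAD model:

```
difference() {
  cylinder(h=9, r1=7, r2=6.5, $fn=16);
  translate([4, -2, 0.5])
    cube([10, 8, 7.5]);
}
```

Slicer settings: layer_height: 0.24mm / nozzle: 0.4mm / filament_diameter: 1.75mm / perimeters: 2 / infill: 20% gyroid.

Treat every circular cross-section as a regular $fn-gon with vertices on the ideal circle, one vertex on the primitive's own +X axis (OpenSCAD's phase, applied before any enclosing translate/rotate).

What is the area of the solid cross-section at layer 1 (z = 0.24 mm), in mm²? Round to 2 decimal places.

149.44 mm²

At z = 0.24 mm: the cone: at t=0.027 of its height the radius interpolates to r₁+(r₂−r₁)t = 6.987, giving a regular 16-gon of that circumradius (area = (16/2)·6.987²·sin(360°/16) = 149.44 mm²); the cube at (4, -2) is absent (z outside [0.5, 8]); Subtracting the remaining from the first: none of the subtracted shapes is present at this height, so the cone is unchanged — area = 149.44 mm². Overall, the cross-section is a single solid region. Net area = 149.44 mm².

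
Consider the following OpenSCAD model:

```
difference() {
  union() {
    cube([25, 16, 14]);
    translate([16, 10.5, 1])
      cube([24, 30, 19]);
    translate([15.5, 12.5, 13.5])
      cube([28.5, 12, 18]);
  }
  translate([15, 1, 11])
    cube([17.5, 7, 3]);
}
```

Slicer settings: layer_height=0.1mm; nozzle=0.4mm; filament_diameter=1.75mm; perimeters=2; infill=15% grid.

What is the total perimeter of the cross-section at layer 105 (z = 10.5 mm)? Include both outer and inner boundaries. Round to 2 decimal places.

At z = 10.5 mm: the 25×16 cube contributes its full rectangle (perimeter 82.00 mm); the cube at (16, 10.5) is present — its section is the full 24×30 rectangle (perimeter 108.00 mm); the cube at (15.5, 12.5) is not intersected at this z (z outside [13.5, 31.5]); Taking the union: the regions partially overlap (shared area 49.50 mm²), so the edge portions inside another operand are dropped and the merged outline is re-measured after clipping — boundary = 161.00 mm; the cube at (15, 1) is not intersected at this z (z outside [11, 14]); Subtracting the remaining from the first: none of the subtracted shapes is present at this height, so that combined region is unchanged — boundary = 161.00 mm. Overall, the cross-section is a single solid region. Total boundary length (outer) = 161.00 mm.

161.00 mm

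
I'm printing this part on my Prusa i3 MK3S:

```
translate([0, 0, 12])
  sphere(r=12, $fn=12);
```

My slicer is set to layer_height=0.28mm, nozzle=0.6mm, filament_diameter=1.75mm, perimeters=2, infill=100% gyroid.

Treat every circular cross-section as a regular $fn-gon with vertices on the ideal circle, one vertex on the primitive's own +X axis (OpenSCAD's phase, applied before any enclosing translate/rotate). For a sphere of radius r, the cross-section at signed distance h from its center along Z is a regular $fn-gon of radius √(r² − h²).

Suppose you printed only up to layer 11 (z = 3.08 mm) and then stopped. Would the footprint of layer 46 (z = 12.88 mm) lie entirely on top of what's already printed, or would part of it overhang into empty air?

part overhangs

Compare the two slices. At z = 3.08: the r=12 sphere slices to a regular 12-gon of circumradius 8.027 (√(r²−h²) with h=8.92 from center) (area = (12/2)·8.027²·sin(360°/12) = 193.30 mm²). At z = 12.88: the r=12 sphere contributes a regular 12-gon of circumradius √(12²−0.88²) = 11.968 (area = (12/2)·11.968²·sin(360°/12) = 429.68 mm²). Checking containment: at z = 12.88 the cross-section extends beyond the z = 3.08 cross-section by about 236.38 mm².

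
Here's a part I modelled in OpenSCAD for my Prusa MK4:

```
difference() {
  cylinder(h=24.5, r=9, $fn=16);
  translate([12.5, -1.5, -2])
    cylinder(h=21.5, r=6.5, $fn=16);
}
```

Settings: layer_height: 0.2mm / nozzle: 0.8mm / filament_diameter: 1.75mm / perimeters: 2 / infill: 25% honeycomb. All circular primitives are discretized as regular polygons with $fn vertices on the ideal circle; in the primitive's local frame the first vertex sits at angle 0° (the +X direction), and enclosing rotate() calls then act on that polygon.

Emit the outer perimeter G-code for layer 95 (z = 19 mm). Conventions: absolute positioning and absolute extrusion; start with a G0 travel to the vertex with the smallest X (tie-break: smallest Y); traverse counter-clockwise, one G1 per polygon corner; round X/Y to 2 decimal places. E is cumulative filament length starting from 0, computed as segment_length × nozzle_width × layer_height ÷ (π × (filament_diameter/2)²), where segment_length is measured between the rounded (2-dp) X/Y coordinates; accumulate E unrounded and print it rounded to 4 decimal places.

G0 X-9.00 Y0.00 Z19.00
G1 X-8.31 Y-3.44 E0.2334
G1 X-6.36 Y-6.36 E0.4670
G1 X-3.44 Y-8.31 E0.7005
G1 X0.00 Y-9.00 E0.9339
G1 X3.44 Y-8.31 E1.1673
G1 X6.36 Y-6.36 E1.4009
G1 X7.22 Y-5.08 E1.5035
G1 X6.49 Y-3.99 E1.5907
G1 X6.00 Y-1.50 E1.7595
G1 X6.49 Y0.99 E1.9283
G1 X7.90 Y3.10 E2.0972
G1 X8.33 Y3.38 E2.1313
G1 X8.31 Y3.44 E2.1355
G1 X6.36 Y6.36 E2.3691
G1 X3.44 Y8.31 E2.6026
G1 X0.00 Y9.00 E2.8360
G1 X-3.44 Y8.31 E3.0694
G1 X-6.36 Y6.36 E3.3030
G1 X-8.31 Y3.44 E3.5365
G1 X-9.00 Y0.00 E3.7699

At z = 19 mm: the cylinder: section is a regular 16-gon, circumradius r=9; the cylinder at (12.5, -1.5): section is a regular 16-gon, circumradius r=6.5; After the difference (first − rest): starting from the r=9 cylinder, the r=6.5 cylinder at (12.5, -1.5) partially overlaps it — only the 15.75 mm² overlap (of its 129.35 mm²) is removed, clipping the outline — 1 connected region. The outline is a single polygon with 20 vertices. Extrusion per mm of travel: 0.8 × 0.2 / (π × 0.875²) = 0.066520. Accumulating E over each segment gives final E = 3.7699.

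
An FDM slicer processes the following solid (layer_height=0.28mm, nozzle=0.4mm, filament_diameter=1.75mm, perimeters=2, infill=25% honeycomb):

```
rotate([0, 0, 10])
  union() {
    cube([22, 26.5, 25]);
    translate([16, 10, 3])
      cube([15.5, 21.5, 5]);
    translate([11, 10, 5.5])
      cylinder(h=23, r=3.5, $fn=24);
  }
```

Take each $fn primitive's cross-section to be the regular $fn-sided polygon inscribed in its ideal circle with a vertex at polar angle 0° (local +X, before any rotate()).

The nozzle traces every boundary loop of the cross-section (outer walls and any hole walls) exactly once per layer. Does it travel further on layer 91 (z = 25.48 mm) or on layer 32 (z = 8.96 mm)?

Layer 91 (z = 25.48): the cube does not reach this height (z outside [0, 25]); the cube at (16, 10) does not reach this height (z outside [3, 8]); the cylinder at (11, 10): section is a regular 24-gon, circumradius r=3.5 (perimeter = 2·24·3.500·sin(180°/24) = 21.93 mm); Combining (union): only the r=3.5 cylinder at (11, 10) is present, so the union is just that shape — boundary = 21.93 mm; (rotated 10° about Z; rotation is an isometry so areas/perimeters/island counts are preserved). So its perimeter = 21.93 mm. Layer 32 (z = 8.96): the cube (footprint 22×26.5) is included at this height (perimeter 97.00 mm); the cube at (16, 10) is not intersected at this z (z outside [3, 8]); the cylinder at (11, 10): section is a regular 24-gon, circumradius r=3.5 (perimeter = 2·24·3.500·sin(180°/24) = 21.93 mm); Taking the union: the r=3.5 cylinder at (11, 10) lies entirely inside the 22×26.5 cube, so the union is just the 22×26.5 cube — boundary = 97.00 mm; (rotated 10° about Z; rotation is an isometry so areas/perimeters/island counts are preserved). So its perimeter = 97.00 mm. Layer 32 is larger (97.00 vs 21.93 mm).

layer 32 (z = 8.96 mm)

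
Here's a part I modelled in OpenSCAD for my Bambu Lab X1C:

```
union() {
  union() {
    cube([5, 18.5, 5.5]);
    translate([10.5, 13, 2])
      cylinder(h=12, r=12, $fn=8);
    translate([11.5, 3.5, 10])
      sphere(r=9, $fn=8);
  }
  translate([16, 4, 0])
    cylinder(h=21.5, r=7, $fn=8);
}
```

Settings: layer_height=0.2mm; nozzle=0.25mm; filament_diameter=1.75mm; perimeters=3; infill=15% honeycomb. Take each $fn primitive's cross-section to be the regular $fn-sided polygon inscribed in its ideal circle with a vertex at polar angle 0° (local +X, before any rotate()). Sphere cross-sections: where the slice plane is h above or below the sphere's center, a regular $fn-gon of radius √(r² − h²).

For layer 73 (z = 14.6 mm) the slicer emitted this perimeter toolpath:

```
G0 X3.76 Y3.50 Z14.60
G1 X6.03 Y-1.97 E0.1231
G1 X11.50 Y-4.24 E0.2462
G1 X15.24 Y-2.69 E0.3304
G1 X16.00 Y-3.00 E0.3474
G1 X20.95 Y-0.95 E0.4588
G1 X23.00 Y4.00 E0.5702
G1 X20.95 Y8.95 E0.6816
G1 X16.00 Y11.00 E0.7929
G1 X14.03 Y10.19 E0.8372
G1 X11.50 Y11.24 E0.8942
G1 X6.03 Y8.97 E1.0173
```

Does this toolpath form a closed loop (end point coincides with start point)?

Start point (G0): (3.76, 3.50). End point (last G1): the path does not return to the start — open.

no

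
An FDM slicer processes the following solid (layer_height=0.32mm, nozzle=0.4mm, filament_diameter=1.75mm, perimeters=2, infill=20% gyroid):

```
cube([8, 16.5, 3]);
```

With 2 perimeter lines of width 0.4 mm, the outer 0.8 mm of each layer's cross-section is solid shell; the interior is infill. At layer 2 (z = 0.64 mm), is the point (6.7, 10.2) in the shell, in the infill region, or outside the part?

At z = 0.64 mm: the cube (footprint 8×16.5) is included at this height. Overall, the cross-section is a single solid region. The nearest boundary edge runs (8.00, 0.00)→(8.00, 16.50); distance from the point to it = 1.30 mm. The point is inside the cross-section and 1.30 mm from the nearest boundary — more than the 0.8 mm shell width (2 × 0.4), so it's in the infill interior.

infill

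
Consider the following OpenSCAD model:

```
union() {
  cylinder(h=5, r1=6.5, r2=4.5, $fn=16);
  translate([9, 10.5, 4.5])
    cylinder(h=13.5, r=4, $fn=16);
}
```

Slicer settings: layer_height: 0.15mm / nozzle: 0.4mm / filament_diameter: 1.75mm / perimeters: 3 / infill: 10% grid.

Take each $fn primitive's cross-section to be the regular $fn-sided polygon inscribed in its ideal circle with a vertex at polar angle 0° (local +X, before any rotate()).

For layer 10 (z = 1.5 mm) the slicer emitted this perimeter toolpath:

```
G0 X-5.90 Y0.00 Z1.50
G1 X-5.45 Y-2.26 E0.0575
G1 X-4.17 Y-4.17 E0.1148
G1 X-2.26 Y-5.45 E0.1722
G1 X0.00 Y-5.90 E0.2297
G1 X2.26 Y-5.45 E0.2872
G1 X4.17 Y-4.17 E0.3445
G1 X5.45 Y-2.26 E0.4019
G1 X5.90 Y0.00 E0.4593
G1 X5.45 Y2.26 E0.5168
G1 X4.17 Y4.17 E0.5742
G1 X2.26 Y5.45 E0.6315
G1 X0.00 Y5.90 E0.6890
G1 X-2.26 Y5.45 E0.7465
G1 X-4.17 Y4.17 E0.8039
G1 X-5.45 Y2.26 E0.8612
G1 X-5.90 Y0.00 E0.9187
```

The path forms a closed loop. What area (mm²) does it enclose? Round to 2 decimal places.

Apply the shoelace formula to the sequence of (X, Y) vertices; enclosed area = 106.55 mm².

106.55 mm²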